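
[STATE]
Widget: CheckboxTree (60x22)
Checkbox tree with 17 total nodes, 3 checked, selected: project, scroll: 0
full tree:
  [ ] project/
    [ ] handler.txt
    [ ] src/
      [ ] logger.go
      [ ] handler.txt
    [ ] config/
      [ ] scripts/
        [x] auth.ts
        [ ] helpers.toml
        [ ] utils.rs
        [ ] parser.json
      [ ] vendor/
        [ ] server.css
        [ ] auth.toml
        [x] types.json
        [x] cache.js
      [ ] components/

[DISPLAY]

>[-] project/                                               
   [ ] handler.txt                                          
   [ ] src/                                                 
     [ ] logger.go                                          
     [ ] handler.txt                                        
   [-] config/                                              
     [-] scripts/                                           
       [x] auth.ts                                          
       [ ] helpers.toml                                     
       [ ] utils.rs                                         
       [ ] parser.json                                      
     [-] vendor/                                            
       [ ] server.css                                       
       [ ] auth.toml                                        
       [x] types.json                                       
       [x] cache.js                                         
     [ ] components/                                        
                                                            
                                                            
                                                            
                                                            
                                                            


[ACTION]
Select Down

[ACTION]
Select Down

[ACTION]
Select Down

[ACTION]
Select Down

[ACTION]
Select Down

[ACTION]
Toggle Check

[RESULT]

 [-] project/                                               
   [ ] handler.txt                                          
   [ ] src/                                                 
     [ ] logger.go                                          
     [ ] handler.txt                                        
>  [x] config/                                              
     [x] scripts/                                           
       [x] auth.ts                                          
       [x] helpers.toml                                     
       [x] utils.rs                                         
       [x] parser.json                                      
     [x] vendor/                                            
       [x] server.css                                       
       [x] auth.toml                                        
       [x] types.json                                       
       [x] cache.js                                         
     [x] components/                                        
                                                            
                                                            
                                                            
                                                            
                                                            


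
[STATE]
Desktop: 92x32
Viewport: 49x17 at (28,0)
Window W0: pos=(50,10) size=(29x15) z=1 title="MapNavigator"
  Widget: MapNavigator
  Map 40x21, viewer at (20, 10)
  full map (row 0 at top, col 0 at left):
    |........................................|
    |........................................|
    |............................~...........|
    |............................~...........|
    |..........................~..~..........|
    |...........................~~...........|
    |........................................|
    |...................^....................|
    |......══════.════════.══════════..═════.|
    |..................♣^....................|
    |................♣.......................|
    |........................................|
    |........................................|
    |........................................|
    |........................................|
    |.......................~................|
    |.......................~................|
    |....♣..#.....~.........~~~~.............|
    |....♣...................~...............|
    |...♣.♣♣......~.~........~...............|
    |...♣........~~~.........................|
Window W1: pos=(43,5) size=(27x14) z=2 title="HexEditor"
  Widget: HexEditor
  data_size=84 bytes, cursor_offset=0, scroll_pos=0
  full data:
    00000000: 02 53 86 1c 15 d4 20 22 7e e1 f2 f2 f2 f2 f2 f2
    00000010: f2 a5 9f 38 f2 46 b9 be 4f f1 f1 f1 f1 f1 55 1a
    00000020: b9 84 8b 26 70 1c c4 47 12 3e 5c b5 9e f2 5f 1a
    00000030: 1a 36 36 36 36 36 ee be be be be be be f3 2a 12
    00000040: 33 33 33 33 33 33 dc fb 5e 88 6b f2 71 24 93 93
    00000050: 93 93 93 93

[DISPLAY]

                                                 
                                                 
                                                 
                                                 
                                                 
               ┏━━━━━━━━━━━━━━━━━━━━━━━━━┓       
               ┃ HexEditor               ┃       
               ┠─────────────────────────┨       
               ┃00000000  02 53 86 1c 15 ┃       
               ┃00000010  f2 a5 9f 38 f2 ┃       
               ┃00000020  b9 84 8b 26 70 ┃━━━━━━━
               ┃00000030  1a 36 36 36 36 ┃       
               ┃00000040  33 33 33 33 33 ┃───────
               ┃00000050  93 93 93 93    ┃.~~....
               ┃                         ┃.......
               ┃                         ┃.......
               ┃                         ┃══════.


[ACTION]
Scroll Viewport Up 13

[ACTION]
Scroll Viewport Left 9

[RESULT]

                                                 
                                                 
                                                 
                                                 
                                                 
                        ┏━━━━━━━━━━━━━━━━━━━━━━━━
                        ┃ HexEditor              
                        ┠────────────────────────
                        ┃00000000  02 53 86 1c 15
                        ┃00000010  f2 a5 9f 38 f2
                        ┃00000020  b9 84 8b 26 70
                        ┃00000030  1a 36 36 36 36
                        ┃00000040  33 33 33 33 33
                        ┃00000050  93 93 93 93   
                        ┃                        
                        ┃                        
                        ┃                        


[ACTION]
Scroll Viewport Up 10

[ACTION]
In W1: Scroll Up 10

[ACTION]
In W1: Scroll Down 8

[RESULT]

                                                 
                                                 
                                                 
                                                 
                                                 
                        ┏━━━━━━━━━━━━━━━━━━━━━━━━
                        ┃ HexEditor              
                        ┠────────────────────────
                        ┃00000050  93 93 93 93   
                        ┃                        
                        ┃                        
                        ┃                        
                        ┃                        
                        ┃                        
                        ┃                        
                        ┃                        
                        ┃                        


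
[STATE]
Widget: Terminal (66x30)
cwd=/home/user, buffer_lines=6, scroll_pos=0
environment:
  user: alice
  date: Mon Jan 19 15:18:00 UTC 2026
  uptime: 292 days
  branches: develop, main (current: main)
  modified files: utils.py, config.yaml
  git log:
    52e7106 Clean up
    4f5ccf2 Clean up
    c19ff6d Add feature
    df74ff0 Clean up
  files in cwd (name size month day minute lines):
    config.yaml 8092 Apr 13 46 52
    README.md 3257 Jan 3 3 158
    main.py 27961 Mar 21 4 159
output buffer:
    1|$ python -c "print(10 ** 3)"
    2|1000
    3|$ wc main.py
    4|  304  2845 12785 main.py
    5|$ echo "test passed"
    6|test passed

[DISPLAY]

$ python -c "print(10 ** 3)"                                      
1000                                                              
$ wc main.py                                                      
  304  2845 12785 main.py                                         
$ echo "test passed"                                              
test passed                                                       
$ █                                                               
                                                                  
                                                                  
                                                                  
                                                                  
                                                                  
                                                                  
                                                                  
                                                                  
                                                                  
                                                                  
                                                                  
                                                                  
                                                                  
                                                                  
                                                                  
                                                                  
                                                                  
                                                                  
                                                                  
                                                                  
                                                                  
                                                                  
                                                                  


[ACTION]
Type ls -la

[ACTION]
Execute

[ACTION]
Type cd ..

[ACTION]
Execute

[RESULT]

$ python -c "print(10 ** 3)"                                      
1000                                                              
$ wc main.py                                                      
  304  2845 12785 main.py                                         
$ echo "test passed"                                              
test passed                                                       
$ ls -la                                                          
-rw-r--r--  1 alice group     8092 Apr 13 10:46 config.yaml       
-rw-r--r--  1 alice group     3257 Jan  3 10:03 README.md         
-rw-r--r--  1 alice group    27961 Mar 21 10:04 main.py           
$ cd ..                                                           
                                                                  
$ █                                                               
                                                                  
                                                                  
                                                                  
                                                                  
                                                                  
                                                                  
                                                                  
                                                                  
                                                                  
                                                                  
                                                                  
                                                                  
                                                                  
                                                                  
                                                                  
                                                                  
                                                                  


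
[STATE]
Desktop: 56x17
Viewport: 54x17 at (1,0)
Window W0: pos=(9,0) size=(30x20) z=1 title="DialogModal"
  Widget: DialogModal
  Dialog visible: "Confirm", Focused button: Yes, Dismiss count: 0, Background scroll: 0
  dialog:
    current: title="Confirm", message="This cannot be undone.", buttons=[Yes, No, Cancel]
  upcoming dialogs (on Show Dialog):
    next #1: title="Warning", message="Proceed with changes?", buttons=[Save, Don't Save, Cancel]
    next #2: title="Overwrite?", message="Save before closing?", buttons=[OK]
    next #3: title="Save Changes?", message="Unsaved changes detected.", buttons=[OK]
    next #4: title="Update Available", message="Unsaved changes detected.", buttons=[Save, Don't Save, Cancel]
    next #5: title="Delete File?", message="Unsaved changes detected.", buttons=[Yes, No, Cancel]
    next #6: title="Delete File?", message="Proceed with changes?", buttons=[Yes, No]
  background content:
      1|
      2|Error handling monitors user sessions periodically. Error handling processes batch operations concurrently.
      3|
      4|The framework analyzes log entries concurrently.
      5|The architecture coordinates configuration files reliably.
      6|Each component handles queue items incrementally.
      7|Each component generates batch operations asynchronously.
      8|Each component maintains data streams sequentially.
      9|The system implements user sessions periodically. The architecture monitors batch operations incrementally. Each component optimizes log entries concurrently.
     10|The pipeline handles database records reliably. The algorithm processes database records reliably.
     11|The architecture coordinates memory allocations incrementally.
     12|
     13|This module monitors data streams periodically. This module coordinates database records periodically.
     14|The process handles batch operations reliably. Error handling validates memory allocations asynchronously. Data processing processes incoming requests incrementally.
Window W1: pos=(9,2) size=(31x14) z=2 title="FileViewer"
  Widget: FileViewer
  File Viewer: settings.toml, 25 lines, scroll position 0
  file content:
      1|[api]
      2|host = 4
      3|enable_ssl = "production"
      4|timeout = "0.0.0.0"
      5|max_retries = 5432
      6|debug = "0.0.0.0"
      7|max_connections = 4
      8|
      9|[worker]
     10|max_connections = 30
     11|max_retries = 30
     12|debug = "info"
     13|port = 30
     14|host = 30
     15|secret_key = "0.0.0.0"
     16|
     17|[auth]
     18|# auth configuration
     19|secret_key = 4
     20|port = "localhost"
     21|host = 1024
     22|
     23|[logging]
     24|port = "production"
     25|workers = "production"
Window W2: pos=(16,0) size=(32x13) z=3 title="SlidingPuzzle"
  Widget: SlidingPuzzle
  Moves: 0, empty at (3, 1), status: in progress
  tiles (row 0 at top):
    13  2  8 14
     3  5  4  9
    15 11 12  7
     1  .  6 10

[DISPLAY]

        ┏━━━━━━┏━━━━━━━━━━━━━━━━━━━━━━━━━━━━━━┓       
        ┃ Dialo┃ SlidingPuzzle                ┃       
        ┏━━━━━━┠──────────────────────────────┨       
        ┃ FileV┃┌────┬────┬────┬────┐         ┃       
        ┠──────┃│ 13 │  2 │  8 │ 14 │         ┃       
        ┃[api] ┃├────┼────┼────┼────┤         ┃       
        ┃host =┃│  3 │  5 │  4 │  9 │         ┃       
        ┃enable┃├────┼────┼────┼────┤         ┃       
        ┃timeou┃│ 15 │ 11 │ 12 │  7 │         ┃       
        ┃max_re┃├────┼────┼────┼────┤         ┃       
        ┃debug ┃│  1 │    │  6 │ 10 │         ┃       
        ┃max_co┃└────┴────┴────┴────┘         ┃       
        ┃      ┗━━━━━━━━━━━━━━━━━━━━━━━━━━━━━━┛       
        ┃[worker]                    ░┃               
        ┃max_connections = 30        ▼┃               
        ┗━━━━━━━━━━━━━━━━━━━━━━━━━━━━━┛               
        ┃The process handles batch op┃                


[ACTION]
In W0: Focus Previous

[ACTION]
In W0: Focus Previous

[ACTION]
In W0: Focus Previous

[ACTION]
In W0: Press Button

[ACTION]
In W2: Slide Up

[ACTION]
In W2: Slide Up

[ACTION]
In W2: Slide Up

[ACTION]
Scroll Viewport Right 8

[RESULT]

       ┏━━━━━━┏━━━━━━━━━━━━━━━━━━━━━━━━━━━━━━┓        
       ┃ Dialo┃ SlidingPuzzle                ┃        
       ┏━━━━━━┠──────────────────────────────┨        
       ┃ FileV┃┌────┬────┬────┬────┐         ┃        
       ┠──────┃│ 13 │  2 │  8 │ 14 │         ┃        
       ┃[api] ┃├────┼────┼────┼────┤         ┃        
       ┃host =┃│  3 │  5 │  4 │  9 │         ┃        
       ┃enable┃├────┼────┼────┼────┤         ┃        
       ┃timeou┃│ 15 │ 11 │ 12 │  7 │         ┃        
       ┃max_re┃├────┼────┼────┼────┤         ┃        
       ┃debug ┃│  1 │    │  6 │ 10 │         ┃        
       ┃max_co┃└────┴────┴────┴────┘         ┃        
       ┃      ┗━━━━━━━━━━━━━━━━━━━━━━━━━━━━━━┛        
       ┃[worker]                    ░┃                
       ┃max_connections = 30        ▼┃                
       ┗━━━━━━━━━━━━━━━━━━━━━━━━━━━━━┛                
       ┃The process handles batch op┃                 


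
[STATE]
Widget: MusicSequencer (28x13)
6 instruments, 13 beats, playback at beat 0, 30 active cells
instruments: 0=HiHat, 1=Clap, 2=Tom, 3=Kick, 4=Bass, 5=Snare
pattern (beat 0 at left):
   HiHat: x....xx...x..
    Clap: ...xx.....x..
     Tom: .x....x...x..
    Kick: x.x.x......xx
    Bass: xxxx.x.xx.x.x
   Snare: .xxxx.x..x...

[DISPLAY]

      ▼123456789012         
 HiHat█····██···█··         
  Clap···██·····█··         
   Tom·█····█···█··         
  Kick█·█·█······██         
  Bass████·█·██·█·█         
 Snare·████·█··█···         
                            
                            
                            
                            
                            
                            


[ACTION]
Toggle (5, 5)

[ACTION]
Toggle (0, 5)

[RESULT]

      ▼123456789012         
 HiHat█·····█···█··         
  Clap···██·····█··         
   Tom·█····█···█··         
  Kick█·█·█······██         
  Bass████·█·██·█·█         
 Snare·██████··█···         
                            
                            
                            
                            
                            
                            


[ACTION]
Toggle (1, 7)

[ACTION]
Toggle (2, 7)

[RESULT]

      ▼123456789012         
 HiHat█·····█···█··         
  Clap···██··█··█··         
   Tom·█····██··█··         
  Kick█·█·█······██         
  Bass████·█·██·█·█         
 Snare·██████··█···         
                            
                            
                            
                            
                            
                            


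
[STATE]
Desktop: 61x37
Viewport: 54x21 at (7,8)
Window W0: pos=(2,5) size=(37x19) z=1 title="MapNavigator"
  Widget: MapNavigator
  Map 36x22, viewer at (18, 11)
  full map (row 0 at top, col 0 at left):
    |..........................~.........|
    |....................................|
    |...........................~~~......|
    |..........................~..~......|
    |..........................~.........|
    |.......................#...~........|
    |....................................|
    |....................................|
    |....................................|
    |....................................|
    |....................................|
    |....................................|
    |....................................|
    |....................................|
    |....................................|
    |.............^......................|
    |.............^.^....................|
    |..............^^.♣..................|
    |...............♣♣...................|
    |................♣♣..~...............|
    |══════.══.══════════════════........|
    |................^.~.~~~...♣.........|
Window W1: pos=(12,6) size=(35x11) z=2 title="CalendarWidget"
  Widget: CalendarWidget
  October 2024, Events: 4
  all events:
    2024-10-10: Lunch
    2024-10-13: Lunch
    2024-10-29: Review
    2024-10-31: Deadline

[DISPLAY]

.....┠─────────────────────────────────┨              
.....┃           October 2024          ┃              
.....┃Mo Tu We Th Fr Sa Su             ┃              
.....┃    1  2  3  4  5  6             ┃              
.....┃ 7  8  9 10* 11 12 13*           ┃              
.....┃14 15 16 17 18 19 20             ┃              
.....┃21 22 23 24 25 26 27             ┃              
.....┃28 29* 30 31*                    ┃              
.....┗━━━━━━━━━━━━━━━━━━━━━━━━━━━━━━━━━┛              
...............................┃                      
...............................┃                      
........^......................┃                      
........^.^....................┃                      
.........^^.♣..................┃                      
..........♣♣...................┃                      
━━━━━━━━━━━━━━━━━━━━━━━━━━━━━━━┛                      
                                                      
                                                      
                                                      
                                                      
                                                      


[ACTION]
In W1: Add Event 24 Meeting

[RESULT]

.....┠─────────────────────────────────┨              
.....┃           October 2024          ┃              
.....┃Mo Tu We Th Fr Sa Su             ┃              
.....┃    1  2  3  4  5  6             ┃              
.....┃ 7  8  9 10* 11 12 13*           ┃              
.....┃14 15 16 17 18 19 20             ┃              
.....┃21 22 23 24* 25 26 27            ┃              
.....┃28 29* 30 31*                    ┃              
.....┗━━━━━━━━━━━━━━━━━━━━━━━━━━━━━━━━━┛              
...............................┃                      
...............................┃                      
........^......................┃                      
........^.^....................┃                      
.........^^.♣..................┃                      
..........♣♣...................┃                      
━━━━━━━━━━━━━━━━━━━━━━━━━━━━━━━┛                      
                                                      
                                                      
                                                      
                                                      
                                                      


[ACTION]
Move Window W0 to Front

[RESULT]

.....................~.........┃───────┨              
..................#...~........┃       ┃              
...............................┃       ┃              
...............................┃       ┃              
...............................┃       ┃              
...............................┃       ┃              
...............................┃       ┃              
.............@.................┃       ┃              
...............................┃━━━━━━━┛              
...............................┃                      
...............................┃                      
........^......................┃                      
........^.^....................┃                      
.........^^.♣..................┃                      
..........♣♣...................┃                      
━━━━━━━━━━━━━━━━━━━━━━━━━━━━━━━┛                      
                                                      
                                                      
                                                      
                                                      
                                                      


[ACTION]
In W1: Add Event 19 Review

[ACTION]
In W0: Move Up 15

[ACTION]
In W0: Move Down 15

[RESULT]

...............................┃───────┨              
...............................┃       ┃              
...............................┃       ┃              
...............................┃       ┃              
...............................┃       ┃              
...............................┃       ┃              
...............................┃       ┃              
........^....@.................┃       ┃              
........^.^....................┃━━━━━━━┛              
.........^^.♣..................┃                      
..........♣♣...................┃                      
...........♣♣..~...............┃                      
═.══.══════════════════........┃                      
...........^.~.~~~...♣.........┃                      
                               ┃                      
━━━━━━━━━━━━━━━━━━━━━━━━━━━━━━━┛                      
                                                      
                                                      
                                                      
                                                      
                                                      


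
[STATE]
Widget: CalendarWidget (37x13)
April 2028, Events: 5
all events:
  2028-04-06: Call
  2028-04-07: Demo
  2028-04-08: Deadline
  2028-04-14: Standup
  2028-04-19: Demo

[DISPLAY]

              April 2028             
Mo Tu We Th Fr Sa Su                 
                1  2                 
 3  4  5  6*  7*  8*  9              
10 11 12 13 14* 15 16                
17 18 19* 20 21 22 23                
24 25 26 27 28 29 30                 
                                     
                                     
                                     
                                     
                                     
                                     


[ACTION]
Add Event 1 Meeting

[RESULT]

              April 2028             
Mo Tu We Th Fr Sa Su                 
                1*  2                
 3  4  5  6*  7*  8*  9              
10 11 12 13 14* 15 16                
17 18 19* 20 21 22 23                
24 25 26 27 28 29 30                 
                                     
                                     
                                     
                                     
                                     
                                     


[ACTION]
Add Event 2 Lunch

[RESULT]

              April 2028             
Mo Tu We Th Fr Sa Su                 
                1*  2*               
 3  4  5  6*  7*  8*  9              
10 11 12 13 14* 15 16                
17 18 19* 20 21 22 23                
24 25 26 27 28 29 30                 
                                     
                                     
                                     
                                     
                                     
                                     


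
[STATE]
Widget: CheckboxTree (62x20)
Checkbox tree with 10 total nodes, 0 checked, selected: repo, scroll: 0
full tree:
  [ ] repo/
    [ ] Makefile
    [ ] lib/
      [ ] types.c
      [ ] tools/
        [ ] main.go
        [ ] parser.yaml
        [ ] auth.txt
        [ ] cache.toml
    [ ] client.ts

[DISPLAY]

>[ ] repo/                                                    
   [ ] Makefile                                               
   [ ] lib/                                                   
     [ ] types.c                                              
     [ ] tools/                                               
       [ ] main.go                                            
       [ ] parser.yaml                                        
       [ ] auth.txt                                           
       [ ] cache.toml                                         
   [ ] client.ts                                              
                                                              
                                                              
                                                              
                                                              
                                                              
                                                              
                                                              
                                                              
                                                              
                                                              


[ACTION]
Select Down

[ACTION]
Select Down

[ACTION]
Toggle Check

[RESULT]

 [-] repo/                                                    
   [ ] Makefile                                               
>  [x] lib/                                                   
     [x] types.c                                              
     [x] tools/                                               
       [x] main.go                                            
       [x] parser.yaml                                        
       [x] auth.txt                                           
       [x] cache.toml                                         
   [ ] client.ts                                              
                                                              
                                                              
                                                              
                                                              
                                                              
                                                              
                                                              
                                                              
                                                              
                                                              


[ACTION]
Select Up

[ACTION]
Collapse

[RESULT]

 [-] repo/                                                    
>  [ ] Makefile                                               
   [x] lib/                                                   
     [x] types.c                                              
     [x] tools/                                               
       [x] main.go                                            
       [x] parser.yaml                                        
       [x] auth.txt                                           
       [x] cache.toml                                         
   [ ] client.ts                                              
                                                              
                                                              
                                                              
                                                              
                                                              
                                                              
                                                              
                                                              
                                                              
                                                              


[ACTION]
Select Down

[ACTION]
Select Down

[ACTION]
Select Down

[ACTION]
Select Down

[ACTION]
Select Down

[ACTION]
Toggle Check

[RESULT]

 [-] repo/                                                    
   [ ] Makefile                                               
   [-] lib/                                                   
     [x] types.c                                              
     [-] tools/                                               
       [x] main.go                                            
>      [ ] parser.yaml                                        
       [x] auth.txt                                           
       [x] cache.toml                                         
   [ ] client.ts                                              
                                                              
                                                              
                                                              
                                                              
                                                              
                                                              
                                                              
                                                              
                                                              
                                                              


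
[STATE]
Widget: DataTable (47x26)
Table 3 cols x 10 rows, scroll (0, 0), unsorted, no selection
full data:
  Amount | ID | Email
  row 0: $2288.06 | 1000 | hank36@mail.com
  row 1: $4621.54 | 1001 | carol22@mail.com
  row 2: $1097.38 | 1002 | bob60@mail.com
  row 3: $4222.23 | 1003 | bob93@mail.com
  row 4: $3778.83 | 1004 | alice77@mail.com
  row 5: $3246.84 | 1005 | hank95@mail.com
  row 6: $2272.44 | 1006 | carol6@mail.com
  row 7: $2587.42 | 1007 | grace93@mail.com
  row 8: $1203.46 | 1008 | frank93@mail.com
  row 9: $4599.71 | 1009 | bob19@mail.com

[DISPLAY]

Amount  │ID  │Email                            
────────┼────┼────────────────                 
$2288.06│1000│hank36@mail.com                  
$4621.54│1001│carol22@mail.com                 
$1097.38│1002│bob60@mail.com                   
$4222.23│1003│bob93@mail.com                   
$3778.83│1004│alice77@mail.com                 
$3246.84│1005│hank95@mail.com                  
$2272.44│1006│carol6@mail.com                  
$2587.42│1007│grace93@mail.com                 
$1203.46│1008│frank93@mail.com                 
$4599.71│1009│bob19@mail.com                   
                                               
                                               
                                               
                                               
                                               
                                               
                                               
                                               
                                               
                                               
                                               
                                               
                                               
                                               


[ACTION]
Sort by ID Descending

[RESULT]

Amount  │ID ▼│Email                            
────────┼────┼────────────────                 
$4599.71│1009│bob19@mail.com                   
$1203.46│1008│frank93@mail.com                 
$2587.42│1007│grace93@mail.com                 
$2272.44│1006│carol6@mail.com                  
$3246.84│1005│hank95@mail.com                  
$3778.83│1004│alice77@mail.com                 
$4222.23│1003│bob93@mail.com                   
$1097.38│1002│bob60@mail.com                   
$4621.54│1001│carol22@mail.com                 
$2288.06│1000│hank36@mail.com                  
                                               
                                               
                                               
                                               
                                               
                                               
                                               
                                               
                                               
                                               
                                               
                                               
                                               
                                               


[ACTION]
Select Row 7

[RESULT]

Amount  │ID ▼│Email                            
────────┼────┼────────────────                 
$4599.71│1009│bob19@mail.com                   
$1203.46│1008│frank93@mail.com                 
$2587.42│1007│grace93@mail.com                 
$2272.44│1006│carol6@mail.com                  
$3246.84│1005│hank95@mail.com                  
$3778.83│1004│alice77@mail.com                 
$4222.23│1003│bob93@mail.com                   
>1097.38│1002│bob60@mail.com                   
$4621.54│1001│carol22@mail.com                 
$2288.06│1000│hank36@mail.com                  
                                               
                                               
                                               
                                               
                                               
                                               
                                               
                                               
                                               
                                               
                                               
                                               
                                               
                                               


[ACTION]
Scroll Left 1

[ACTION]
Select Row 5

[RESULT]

Amount  │ID ▼│Email                            
────────┼────┼────────────────                 
$4599.71│1009│bob19@mail.com                   
$1203.46│1008│frank93@mail.com                 
$2587.42│1007│grace93@mail.com                 
$2272.44│1006│carol6@mail.com                  
$3246.84│1005│hank95@mail.com                  
>3778.83│1004│alice77@mail.com                 
$4222.23│1003│bob93@mail.com                   
$1097.38│1002│bob60@mail.com                   
$4621.54│1001│carol22@mail.com                 
$2288.06│1000│hank36@mail.com                  
                                               
                                               
                                               
                                               
                                               
                                               
                                               
                                               
                                               
                                               
                                               
                                               
                                               
                                               
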